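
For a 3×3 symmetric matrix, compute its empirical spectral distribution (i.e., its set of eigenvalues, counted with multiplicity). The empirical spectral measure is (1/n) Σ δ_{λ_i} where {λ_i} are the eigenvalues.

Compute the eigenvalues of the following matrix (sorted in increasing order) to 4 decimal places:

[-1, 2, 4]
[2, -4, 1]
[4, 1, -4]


Since M is real symmetric, all three eigenvalues are real; they are the roots of det(λI − M) = λ³ − (tr M) λ² + s λ − det M, where s is the sum of the principal 2×2 minors.
tr M = -1 + (-4) + (-4) = -9.
s = ((-1)·(-4) − 2²) + ((-1)·(-4) − 4²) + ((-4)·(-4) − 1²) = 0 + (-12) + 15 = 3.
det M (expand along row 1) = (-1)·15 − 2·(-12) + 4·18 = 81.
Characteristic polynomial: λ³ + 9λ² + 3λ − 81 = 0.
Substitute λ = y + (tr M)/3 = y − 3.000000 to remove the quadratic term: y³ + p·y + q = 0 with p = s − (tr M)²/3 = -24.000000 and q = −2(tr M)³/27 + (tr M)·s/3 − det M = -36.000000.
Three real roots ⇒ use the trigonometric (Viète) form: r = 2√(−p/3) = 5.656854, φ = arccos(3q/(p·r)) = arccos(0.795495) = 0.650972 rad.
y_k = r·cos(φ/3 − 2πk/3) for k = 0, 1, 2 gives y = 5.524200, -1.707389, -3.816810.
λ_k = y_k − 3.000000 gives λ = 2.5242, -4.7074, -6.8168 (check: the sum is -9.0000 = tr M).

Eigenvalues sorted in increasing order: [-6.8168, -4.7074, 2.5242].


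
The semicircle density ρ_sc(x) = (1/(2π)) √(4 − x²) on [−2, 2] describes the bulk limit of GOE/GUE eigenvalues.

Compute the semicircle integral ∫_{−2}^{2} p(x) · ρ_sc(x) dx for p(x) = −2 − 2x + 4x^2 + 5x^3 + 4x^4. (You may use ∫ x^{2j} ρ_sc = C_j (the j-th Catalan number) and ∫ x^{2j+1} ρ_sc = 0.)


Write p(x) = Σ a_i x^i, split into monomials and integrate each against ρ_sc separately.
Using ∫ x^{2j} ρ_sc = C_j = (1/(j+1)) C(2j, j) (Catalan numbers) and ∫ x^{2j+1} ρ_sc = 0 (odd monomials vanish by symmetry):
  i = 0 (even): a_0 · C_{0} = -2 · 1 = -2
  i = 1 (odd): ∫ x^1 ρ_sc = 0 (vanishes)
  i = 2 (even): a_2 · C_{1} = 4 · 1 = 4
  i = 3 (odd): ∫ x^3 ρ_sc = 0 (vanishes)
  i = 4 (even): a_4 · C_{2} = 4 · 2 = 8

Summing the contributions: ∫_{−2}^{2} p(x) ρ_sc(x) dx = (-2) + 4 + 8 = 10.


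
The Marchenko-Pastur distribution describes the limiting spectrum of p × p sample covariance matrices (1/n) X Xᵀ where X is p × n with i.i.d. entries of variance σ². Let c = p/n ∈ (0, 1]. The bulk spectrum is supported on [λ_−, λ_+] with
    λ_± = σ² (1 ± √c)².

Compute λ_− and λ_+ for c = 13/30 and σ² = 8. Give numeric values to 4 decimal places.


c = 13/30 = 0.433333; √c = 0.658281.
λ_− = σ² (1 − √c)² = 8 · (1 − 0.658281)² = 8 · (0.341719)² = 0.934177.
λ_+ = σ² (1 + √c)² = 8 · (1 + 0.658281)² = 8 · (1.658281)² = 21.999156.

Rounded to 4 decimal places: λ_− ≈ 0.9342, λ_+ ≈ 21.9992.


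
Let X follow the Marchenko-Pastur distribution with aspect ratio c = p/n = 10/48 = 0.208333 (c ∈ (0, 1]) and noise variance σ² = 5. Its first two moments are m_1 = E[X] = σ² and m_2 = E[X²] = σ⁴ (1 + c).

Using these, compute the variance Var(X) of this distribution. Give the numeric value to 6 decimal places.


m_1 = E[X] = σ² = 5, so m_1² = 25.
m_2 = E[X²] = σ⁴ (1 + c) = 25 · (1 + 0.208333) = 25 · 1.208333 = 30.208333.
(Note m_2 − m_1² simplifies to c · σ⁴ = 0.208333 · 25.)

Var(X) = m_2 − m_1² = 30.208333 − 25 = 5.208333.


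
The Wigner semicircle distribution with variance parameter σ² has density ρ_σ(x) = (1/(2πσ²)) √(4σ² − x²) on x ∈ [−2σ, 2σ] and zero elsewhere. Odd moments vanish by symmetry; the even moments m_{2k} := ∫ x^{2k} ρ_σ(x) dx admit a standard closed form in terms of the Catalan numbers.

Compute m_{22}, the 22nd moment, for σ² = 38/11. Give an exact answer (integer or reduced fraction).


By the scaled semicircle moment identity, m_{2k} = σ^{2k} · C_k with k = 11.
C_11 = (1/(k+1)) · C(2k, k) = (1/12) · C(22, 11) = (1/12) · 705432 = 58786.
σ^{2k} = (σ²)^k = (38/11)^11 = 238572050223552512/285311670611.

Therefore m_{22} = σ^{22} · C_11 = (238572050223552512/285311670611) · 58786 = 14024696544441757970432/285311670611.


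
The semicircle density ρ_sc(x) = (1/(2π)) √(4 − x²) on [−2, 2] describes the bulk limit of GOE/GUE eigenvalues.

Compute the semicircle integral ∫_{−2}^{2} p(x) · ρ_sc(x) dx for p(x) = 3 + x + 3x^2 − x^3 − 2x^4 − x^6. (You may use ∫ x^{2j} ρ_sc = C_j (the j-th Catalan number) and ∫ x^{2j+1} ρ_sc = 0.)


Write p(x) = Σ a_i x^i, split into monomials and integrate each against ρ_sc separately.
Using ∫ x^{2j} ρ_sc = C_j = (1/(j+1)) C(2j, j) (Catalan numbers) and ∫ x^{2j+1} ρ_sc = 0 (odd monomials vanish by symmetry):
  i = 0 (even): a_0 · C_{0} = 3 · 1 = 3
  i = 1 (odd): ∫ x^1 ρ_sc = 0 (vanishes)
  i = 2 (even): a_2 · C_{1} = 3 · 1 = 3
  i = 3 (odd): ∫ x^3 ρ_sc = 0 (vanishes)
  i = 4 (even): a_4 · C_{2} = -2 · 2 = -4
  i = 6 (even): a_6 · C_{3} = -1 · 5 = -5

Summing the contributions: ∫_{−2}^{2} p(x) ρ_sc(x) dx = 3 + 3 + (-4) + (-5) = -3.


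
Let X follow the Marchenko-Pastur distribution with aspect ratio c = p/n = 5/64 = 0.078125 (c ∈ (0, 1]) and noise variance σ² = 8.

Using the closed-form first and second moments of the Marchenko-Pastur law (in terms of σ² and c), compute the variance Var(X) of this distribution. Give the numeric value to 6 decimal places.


Recall the MP moments m_1 = E[X] = σ² and m_2 = E[X²] = σ⁴ (1 + c).
m_1 = E[X] = σ² = 8, so m_1² = 64.
m_2 = E[X²] = σ⁴ (1 + c) = 64 · (1 + 0.078125) = 64 · 1.078125 = 69.000000.
(Note m_2 − m_1² simplifies to c · σ⁴ = 0.078125 · 64.)

Var(X) = m_2 − m_1² = 69.000000 − 64 = 5.000000.


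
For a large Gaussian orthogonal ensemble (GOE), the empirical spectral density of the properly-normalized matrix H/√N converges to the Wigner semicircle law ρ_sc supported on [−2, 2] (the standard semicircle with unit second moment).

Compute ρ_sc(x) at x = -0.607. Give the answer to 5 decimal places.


ρ_sc(x) = (1/(2π)) √(4 − x²). With x = -0.607:
  4 − x² = 4 − (-0.607)² = 4 − 0.368449 = 3.631551.
  √(4 − x²) = 1.905663.
  1/(2π) = 0.159155.
  ρ_sc(-0.607) = 0.159155 · 1.905663 = 0.303296.

Rounded to 5 decimal places: ρ_sc(-0.607) ≈ 0.30330.


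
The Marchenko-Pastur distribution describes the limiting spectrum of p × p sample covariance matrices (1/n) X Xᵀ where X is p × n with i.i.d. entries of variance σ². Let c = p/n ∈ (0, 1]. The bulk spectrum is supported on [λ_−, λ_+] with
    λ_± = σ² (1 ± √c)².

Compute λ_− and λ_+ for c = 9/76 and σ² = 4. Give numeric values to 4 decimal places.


c = 9/76 = 0.118421; √c = 0.344124.
λ_− = σ² (1 − √c)² = 4 · (1 − 0.344124)² = 4 · (0.655876)² = 1.720695.
λ_+ = σ² (1 + √c)² = 4 · (1 + 0.344124)² = 4 · (1.344124)² = 7.226673.

Rounded to 4 decimal places: λ_− ≈ 1.7207, λ_+ ≈ 7.2267.


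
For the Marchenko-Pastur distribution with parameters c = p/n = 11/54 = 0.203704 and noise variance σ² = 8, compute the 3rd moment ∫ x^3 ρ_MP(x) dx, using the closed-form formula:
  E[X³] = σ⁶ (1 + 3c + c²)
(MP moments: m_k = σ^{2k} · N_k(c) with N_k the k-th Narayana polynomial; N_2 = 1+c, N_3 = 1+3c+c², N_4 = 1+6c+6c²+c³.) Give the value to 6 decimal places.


E[X³] = σ⁶ (1 + 3c + c²) (third MP moment). With σ² = 8 (so σ⁶ = 512) and c = 11/54 = 0.203704: E[X³] = 512 · (1 + 3·0.203704 + (0.203704)²) = 512 · 1.652606.

So E[X^3] = 846.134431.


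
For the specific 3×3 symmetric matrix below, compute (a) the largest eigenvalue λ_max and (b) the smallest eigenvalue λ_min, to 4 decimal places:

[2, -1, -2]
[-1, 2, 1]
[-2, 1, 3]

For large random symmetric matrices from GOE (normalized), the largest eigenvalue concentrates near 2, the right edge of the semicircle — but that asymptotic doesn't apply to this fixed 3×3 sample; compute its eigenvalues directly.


Since M is real symmetric, all three eigenvalues are real; they are the roots of det(λI − M) = λ³ − (tr M) λ² + s λ − det M, where s is the sum of the principal 2×2 minors.
tr M = 2 + 2 + 3 = 7.
s = (2·2 − (-1)²) + (2·3 − (-2)²) + (2·3 − 1²) = 3 + 2 + 5 = 10.
det M (expand along row 1) = 2·5 − (-1)·(-1) + (-2)·3 = 3.
Characteristic polynomial: λ³ − 7λ² + 10λ − 3 = 0.
Substitute λ = y + (tr M)/3 = y + 2.333333 to remove the quadratic term: y³ + p·y + q = 0 with p = s − (tr M)²/3 = -6.333333 and q = −2(tr M)³/27 + (tr M)·s/3 − det M = -5.074074.
Three real roots ⇒ use the trigonometric (Viète) form: r = 2√(−p/3) = 2.905933, φ = arccos(3q/(p·r)) = arccos(0.827104) = 0.596861 rad.
y_k = r·cos(φ/3 − 2πk/3) for k = 0, 1, 2 gives y = 2.848610, -0.926913, -1.921697.
λ_k = y_k + 2.333333 gives λ = 5.1819, 1.4064, 0.4116 (check: the sum is 7.0000 = tr M).

Hence λ_max = 5.1819 and λ_min = 0.4116.


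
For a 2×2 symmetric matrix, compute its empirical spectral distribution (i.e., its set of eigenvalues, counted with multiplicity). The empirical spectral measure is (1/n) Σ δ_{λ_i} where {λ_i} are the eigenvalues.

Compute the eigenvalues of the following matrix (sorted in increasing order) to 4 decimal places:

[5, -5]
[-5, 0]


Since M is real symmetric, both eigenvalues are real; they are the roots of det(λI − M) = λ² − (tr M) λ + det M.
tr M = 5 + 0 = 5.
det M = 5·0 − (-5)² = 0 − 25 = -25.
Characteristic polynomial: λ² − 5λ − 25 = 0.
Discriminant Δ = (tr M)² − 4·det M = 25 − (-100) = 125; √Δ = 11.180340.
λ = (tr M ± √Δ)/2 = (5 ± 11.180340)/2, giving (tr M − √Δ)/2 = -3.0902 and (tr M + √Δ)/2 = 8.0902.

Eigenvalues sorted in increasing order: [-3.0902, 8.0902].


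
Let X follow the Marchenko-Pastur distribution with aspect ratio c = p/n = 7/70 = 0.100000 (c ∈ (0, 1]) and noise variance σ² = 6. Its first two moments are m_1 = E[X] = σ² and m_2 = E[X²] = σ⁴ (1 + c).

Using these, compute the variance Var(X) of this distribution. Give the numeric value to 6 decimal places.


m_1 = E[X] = σ² = 6, so m_1² = 36.
m_2 = E[X²] = σ⁴ (1 + c) = 36 · (1 + 0.100000) = 36 · 1.100000 = 39.600000.
(Note m_2 − m_1² simplifies to c · σ⁴ = 0.100000 · 36.)

Var(X) = m_2 − m_1² = 39.600000 − 36 = 3.600000.


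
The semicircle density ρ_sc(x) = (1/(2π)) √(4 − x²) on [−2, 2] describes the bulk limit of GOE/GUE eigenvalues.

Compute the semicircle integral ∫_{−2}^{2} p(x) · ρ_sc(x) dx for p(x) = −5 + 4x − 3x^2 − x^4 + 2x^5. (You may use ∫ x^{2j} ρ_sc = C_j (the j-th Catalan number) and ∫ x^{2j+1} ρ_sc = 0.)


Write p(x) = Σ a_i x^i, split into monomials and integrate each against ρ_sc separately.
Using ∫ x^{2j} ρ_sc = C_j = (1/(j+1)) C(2j, j) (Catalan numbers) and ∫ x^{2j+1} ρ_sc = 0 (odd monomials vanish by symmetry):
  i = 0 (even): a_0 · C_{0} = -5 · 1 = -5
  i = 1 (odd): ∫ x^1 ρ_sc = 0 (vanishes)
  i = 2 (even): a_2 · C_{1} = -3 · 1 = -3
  i = 4 (even): a_4 · C_{2} = -1 · 2 = -2
  i = 5 (odd): ∫ x^5 ρ_sc = 0 (vanishes)

Summing the contributions: ∫_{−2}^{2} p(x) ρ_sc(x) dx = (-5) + (-3) + (-2) = -10.


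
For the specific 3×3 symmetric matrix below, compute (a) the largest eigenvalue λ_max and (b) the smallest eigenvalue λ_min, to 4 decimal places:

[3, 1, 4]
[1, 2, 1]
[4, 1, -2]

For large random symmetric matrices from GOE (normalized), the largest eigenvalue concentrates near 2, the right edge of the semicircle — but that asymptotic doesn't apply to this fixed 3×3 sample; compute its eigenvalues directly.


Since M is real symmetric, all three eigenvalues are real; they are the roots of det(λI − M) = λ³ − (tr M) λ² + s λ − det M, where s is the sum of the principal 2×2 minors.
tr M = 3 + 2 + (-2) = 3.
s = (3·2 − 1²) + (3·(-2) − 4²) + (2·(-2) − 1²) = 5 + (-22) + (-5) = -22.
det M (expand along row 1) = 3·(-5) − 1·(-6) + 4·(-7) = -37.
Characteristic polynomial: λ³ − 3λ² − 22λ + 37 = 0.
Substitute λ = y + (tr M)/3 = y + 1.000000 to remove the quadratic term: y³ + p·y + q = 0 with p = s − (tr M)²/3 = -25.000000 and q = −2(tr M)³/27 + (tr M)·s/3 − det M = 13.000000.
Three real roots ⇒ use the trigonometric (Viète) form: r = 2√(−p/3) = 5.773503, φ = arccos(3q/(p·r)) = arccos(-0.270200) = 1.844397 rad.
y_k = r·cos(φ/3 − 2πk/3) for k = 0, 1, 2 gives y = 4.716313, 0.525815, -5.242128.
λ_k = y_k + 1.000000 gives λ = 5.7163, 1.5258, -4.2421 (check: the sum is 3.0000 = tr M).

Hence λ_max = 5.7163 and λ_min = -4.2421.


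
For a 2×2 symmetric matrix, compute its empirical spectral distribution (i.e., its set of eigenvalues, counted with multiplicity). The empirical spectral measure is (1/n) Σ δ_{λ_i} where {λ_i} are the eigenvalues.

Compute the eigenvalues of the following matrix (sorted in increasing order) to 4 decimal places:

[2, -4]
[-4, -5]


Since M is real symmetric, both eigenvalues are real; they are the roots of det(λI − M) = λ² − (tr M) λ + det M.
tr M = 2 + (-5) = -3.
det M = 2·(-5) − (-4)² = -10 − 16 = -26.
Characteristic polynomial: λ² + 3λ − 26 = 0.
Discriminant Δ = (tr M)² − 4·det M = 9 − (-104) = 113; √Δ = 10.630146.
λ = (tr M ± √Δ)/2 = (-3 ± 10.630146)/2, giving (tr M − √Δ)/2 = -6.8151 and (tr M + √Δ)/2 = 3.8151.

Eigenvalues sorted in increasing order: [-6.8151, 3.8151].


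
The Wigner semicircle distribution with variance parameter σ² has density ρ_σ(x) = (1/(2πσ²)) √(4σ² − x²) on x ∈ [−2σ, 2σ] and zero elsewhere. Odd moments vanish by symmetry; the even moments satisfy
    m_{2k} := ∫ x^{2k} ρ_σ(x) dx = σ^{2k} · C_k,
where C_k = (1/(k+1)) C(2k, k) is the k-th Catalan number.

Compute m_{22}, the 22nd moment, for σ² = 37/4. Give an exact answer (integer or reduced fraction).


By the scaled semicircle moment identity, m_{2k} = σ^{2k} · C_k with k = 11.
C_11 = (1/(k+1)) · C(2k, k) = (1/12) · C(22, 11) = (1/12) · 705432 = 58786.
σ^{2k} = (σ²)^k = (37/4)^11 = 177917621779460413/4194304.

Therefore m_{22} = σ^{22} · C_11 = (177917621779460413/4194304) · 58786 = 5229532656963679919309/2097152.


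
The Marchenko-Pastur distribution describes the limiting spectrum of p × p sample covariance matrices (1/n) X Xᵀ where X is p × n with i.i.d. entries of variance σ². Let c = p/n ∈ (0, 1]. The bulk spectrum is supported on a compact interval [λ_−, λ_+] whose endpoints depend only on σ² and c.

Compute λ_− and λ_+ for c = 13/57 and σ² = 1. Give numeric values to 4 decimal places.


c = 13/57 = 0.228070; √c = 0.477567.
λ_− = σ² (1 − √c)² = 1 · (1 − 0.477567)² = 1 · (0.522433)² = 0.272936.
λ_+ = σ² (1 + √c)² = 1 · (1 + 0.477567)² = 1 · (1.477567)² = 2.183204.

Rounded to 4 decimal places: λ_− ≈ 0.2729, λ_+ ≈ 2.1832.


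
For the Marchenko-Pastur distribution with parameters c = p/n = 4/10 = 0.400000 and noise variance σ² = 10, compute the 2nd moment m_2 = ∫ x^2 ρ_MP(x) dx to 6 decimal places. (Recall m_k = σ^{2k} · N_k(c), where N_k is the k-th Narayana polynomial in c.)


E[X²] = σ⁴ (1 + c) (second MP moment). With σ² = 10 (so σ⁴ = 100) and c = 4/10 = 0.400000: E[X²] = 100 · (1 + 0.400000) = 100 · 1.400000.

So E[X^2] = 140.000000.


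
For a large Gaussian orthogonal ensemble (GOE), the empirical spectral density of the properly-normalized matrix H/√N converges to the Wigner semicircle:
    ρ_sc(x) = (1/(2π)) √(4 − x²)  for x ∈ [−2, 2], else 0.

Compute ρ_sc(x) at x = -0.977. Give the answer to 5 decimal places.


ρ_sc(x) = (1/(2π)) √(4 − x²). With x = -0.977:
  4 − x² = 4 − (-0.977)² = 4 − 0.954529 = 3.045471.
  √(4 − x²) = 1.745128.
  1/(2π) = 0.159155.
  ρ_sc(-0.977) = 0.159155 · 1.745128 = 0.277746.

Rounded to 5 decimal places: ρ_sc(-0.977) ≈ 0.27775.


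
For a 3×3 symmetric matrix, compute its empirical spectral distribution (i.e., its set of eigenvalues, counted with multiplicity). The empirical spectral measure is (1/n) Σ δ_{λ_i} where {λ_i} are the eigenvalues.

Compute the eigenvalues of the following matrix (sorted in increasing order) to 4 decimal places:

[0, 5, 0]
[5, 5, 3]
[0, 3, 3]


Since M is real symmetric, all three eigenvalues are real; they are the roots of det(λI − M) = λ³ − (tr M) λ² + s λ − det M, where s is the sum of the principal 2×2 minors.
tr M = 0 + 5 + 3 = 8.
s = (0·5 − 5²) + (0·3 − 0²) + (5·3 − 3²) = -25 + 0 + 6 = -19.
det M (expand along row 1) = 0·6 − 5·15 + 0·15 = -75.
Characteristic polynomial: λ³ − 8λ² − 19λ + 75 = 0.
Substitute λ = y + (tr M)/3 = y + 2.666667 to remove the quadratic term: y³ + p·y + q = 0 with p = s − (tr M)²/3 = -40.333333 and q = −2(tr M)³/27 + (tr M)·s/3 − det M = -13.592593.
Three real roots ⇒ use the trigonometric (Viète) form: r = 2√(−p/3) = 7.333333, φ = arccos(3q/(p·r)) = arccos(0.137866) = 1.432490 rad.
y_k = r·cos(φ/3 − 2πk/3) for k = 0, 1, 2 gives y = 6.513087, -0.337964, -6.175123.
λ_k = y_k + 2.666667 gives λ = 9.1798, 2.3287, -3.5085 (check: the sum is 8.0000 = tr M).

Eigenvalues sorted in increasing order: [-3.5085, 2.3287, 9.1798].


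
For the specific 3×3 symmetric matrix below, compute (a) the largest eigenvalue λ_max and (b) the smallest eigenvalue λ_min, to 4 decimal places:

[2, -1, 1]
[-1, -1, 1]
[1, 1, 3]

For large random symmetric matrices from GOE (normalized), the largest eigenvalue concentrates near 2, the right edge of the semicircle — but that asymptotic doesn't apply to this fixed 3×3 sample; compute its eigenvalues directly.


Since M is real symmetric, all three eigenvalues are real; they are the roots of det(λI − M) = λ³ − (tr M) λ² + s λ − det M, where s is the sum of the principal 2×2 minors.
tr M = 2 + (-1) + 3 = 4.
s = (2·(-1) − (-1)²) + (2·3 − 1²) + ((-1)·3 − 1²) = -3 + 5 + (-4) = -2.
det M (expand along row 1) = 2·(-4) − (-1)·(-4) + 1·0 = -12.
Characteristic polynomial: λ³ − 4λ² − 2λ + 12 = 0.
Substitute λ = y + (tr M)/3 = y + 1.333333 to remove the quadratic term: y³ + p·y + q = 0 with p = s − (tr M)²/3 = -7.333333 and q = −2(tr M)³/27 + (tr M)·s/3 − det M = 4.592593.
Three real roots ⇒ use the trigonometric (Viète) form: r = 2√(−p/3) = 3.126944, φ = arccos(3q/(p·r)) = arccos(-0.600838) = 2.215346 rad.
y_k = r·cos(φ/3 − 2πk/3) for k = 0, 1, 2 gives y = 2.312418, 0.666667, -2.979085.
λ_k = y_k + 1.333333 gives λ = 3.6458, 2.0000, -1.6458 (check: the sum is 4.0000 = tr M).

Hence λ_max = 3.6458 and λ_min = -1.6458.


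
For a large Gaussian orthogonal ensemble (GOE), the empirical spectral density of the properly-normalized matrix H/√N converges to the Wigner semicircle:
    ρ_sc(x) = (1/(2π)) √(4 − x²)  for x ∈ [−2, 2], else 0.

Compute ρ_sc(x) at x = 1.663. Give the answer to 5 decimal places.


ρ_sc(x) = (1/(2π)) √(4 − x²). With x = 1.663:
  4 − x² = 4 − (1.663)² = 4 − 2.765569 = 1.234431.
  √(4 − x²) = 1.111050.
  1/(2π) = 0.159155.
  ρ_sc(1.663) = 0.159155 · 1.111050 = 0.176829.

Rounded to 5 decimal places: ρ_sc(1.663) ≈ 0.17683.


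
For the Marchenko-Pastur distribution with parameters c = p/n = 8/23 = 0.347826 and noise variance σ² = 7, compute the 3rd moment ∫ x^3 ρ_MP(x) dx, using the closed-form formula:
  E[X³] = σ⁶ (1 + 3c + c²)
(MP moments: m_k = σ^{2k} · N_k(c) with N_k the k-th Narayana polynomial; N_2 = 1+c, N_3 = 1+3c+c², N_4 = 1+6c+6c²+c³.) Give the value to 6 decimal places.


E[X³] = σ⁶ (1 + 3c + c²) (third MP moment). With σ² = 7 (so σ⁶ = 343) and c = 8/23 = 0.347826: E[X³] = 343 · (1 + 3·0.347826 + (0.347826)²) = 343 · 2.164461.

So E[X^3] = 742.410208.


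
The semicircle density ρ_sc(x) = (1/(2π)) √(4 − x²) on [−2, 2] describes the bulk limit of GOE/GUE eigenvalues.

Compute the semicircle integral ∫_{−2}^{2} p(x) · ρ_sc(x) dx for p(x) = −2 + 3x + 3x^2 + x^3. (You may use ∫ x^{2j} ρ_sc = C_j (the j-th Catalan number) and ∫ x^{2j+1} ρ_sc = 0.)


Write p(x) = Σ a_i x^i, split into monomials and integrate each against ρ_sc separately.
Using ∫ x^{2j} ρ_sc = C_j = (1/(j+1)) C(2j, j) (Catalan numbers) and ∫ x^{2j+1} ρ_sc = 0 (odd monomials vanish by symmetry):
  i = 0 (even): a_0 · C_{0} = -2 · 1 = -2
  i = 1 (odd): ∫ x^1 ρ_sc = 0 (vanishes)
  i = 2 (even): a_2 · C_{1} = 3 · 1 = 3
  i = 3 (odd): ∫ x^3 ρ_sc = 0 (vanishes)

Summing the contributions: ∫_{−2}^{2} p(x) ρ_sc(x) dx = (-2) + 3 = 1.


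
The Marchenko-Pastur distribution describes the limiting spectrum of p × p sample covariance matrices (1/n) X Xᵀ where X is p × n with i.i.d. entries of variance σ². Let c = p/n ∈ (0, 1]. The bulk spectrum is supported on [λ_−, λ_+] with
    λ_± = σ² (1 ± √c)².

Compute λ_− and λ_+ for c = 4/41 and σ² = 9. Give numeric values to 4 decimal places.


c = 4/41 = 0.097561; √c = 0.312348.
λ_− = σ² (1 − √c)² = 9 · (1 − 0.312348)² = 9 · (0.687652)² = 4.255793.
λ_+ = σ² (1 + √c)² = 9 · (1 + 0.312348)² = 9 · (1.312348)² = 15.500304.

Rounded to 4 decimal places: λ_− ≈ 4.2558, λ_+ ≈ 15.5003.


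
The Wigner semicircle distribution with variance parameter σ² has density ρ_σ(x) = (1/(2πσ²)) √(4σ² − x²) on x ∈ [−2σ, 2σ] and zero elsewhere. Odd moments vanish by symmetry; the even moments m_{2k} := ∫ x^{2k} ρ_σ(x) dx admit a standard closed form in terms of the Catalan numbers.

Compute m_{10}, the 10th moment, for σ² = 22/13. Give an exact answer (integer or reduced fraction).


By the scaled semicircle moment identity, m_{2k} = σ^{2k} · C_k with k = 5.
C_5 = (1/(k+1)) · C(2k, k) = (1/6) · C(10, 5) = (1/6) · 252 = 42.
σ^{2k} = (σ²)^k = (22/13)^5 = 5153632/371293.

Therefore m_{10} = σ^{10} · C_5 = (5153632/371293) · 42 = 216452544/371293.


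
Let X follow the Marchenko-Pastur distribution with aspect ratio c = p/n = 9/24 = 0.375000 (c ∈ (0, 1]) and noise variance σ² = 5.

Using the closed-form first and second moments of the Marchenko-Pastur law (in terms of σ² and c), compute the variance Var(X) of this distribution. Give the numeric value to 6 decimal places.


Recall the MP moments m_1 = E[X] = σ² and m_2 = E[X²] = σ⁴ (1 + c).
m_1 = E[X] = σ² = 5, so m_1² = 25.
m_2 = E[X²] = σ⁴ (1 + c) = 25 · (1 + 0.375000) = 25 · 1.375000 = 34.375000.
(Note m_2 − m_1² simplifies to c · σ⁴ = 0.375000 · 25.)

Var(X) = m_2 − m_1² = 34.375000 − 25 = 9.375000.


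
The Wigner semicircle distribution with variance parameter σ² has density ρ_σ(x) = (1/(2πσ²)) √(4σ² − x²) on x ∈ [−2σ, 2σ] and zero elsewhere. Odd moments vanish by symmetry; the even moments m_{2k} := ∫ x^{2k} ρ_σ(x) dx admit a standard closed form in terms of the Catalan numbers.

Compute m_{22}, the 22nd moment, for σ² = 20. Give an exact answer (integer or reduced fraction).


By the scaled semicircle moment identity, m_{2k} = σ^{2k} · C_k with k = 11.
C_11 = (1/(k+1)) · C(2k, k) = (1/12) · C(22, 11) = (1/12) · 705432 = 58786.
σ^{2k} = (σ²)^k = (20)^11 = 204800000000000.

Therefore m_{22} = σ^{22} · C_11 = 204800000000000 · 58786 = 12039372800000000000.


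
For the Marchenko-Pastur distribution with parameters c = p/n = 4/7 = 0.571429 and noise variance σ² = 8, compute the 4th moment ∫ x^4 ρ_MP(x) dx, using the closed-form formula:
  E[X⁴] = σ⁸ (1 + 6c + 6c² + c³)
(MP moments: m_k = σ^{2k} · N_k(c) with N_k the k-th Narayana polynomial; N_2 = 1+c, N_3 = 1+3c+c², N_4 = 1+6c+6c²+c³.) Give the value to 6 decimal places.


E[X⁴] = σ⁸ (1 + 6c + 6c² + c³) (fourth MP moment). With σ² = 8 (so σ⁸ = 4096) and c = 4/7 = 0.571429: E[X⁴] = 4096 · (1 + 6·0.571429 + 6·(0.571429)² + (0.571429)³) = 4096 · 6.574344.

So E[X^4] = 26928.513120.


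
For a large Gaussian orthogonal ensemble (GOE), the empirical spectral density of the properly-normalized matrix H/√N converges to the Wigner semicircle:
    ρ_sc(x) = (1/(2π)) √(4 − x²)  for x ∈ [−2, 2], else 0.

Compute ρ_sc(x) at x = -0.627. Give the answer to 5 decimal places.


ρ_sc(x) = (1/(2π)) √(4 − x²). With x = -0.627:
  4 − x² = 4 − (-0.627)² = 4 − 0.393129 = 3.606871.
  √(4 − x²) = 1.899176.
  1/(2π) = 0.159155.
  ρ_sc(-0.627) = 0.159155 · 1.899176 = 0.302263.

Rounded to 5 decimal places: ρ_sc(-0.627) ≈ 0.30226.


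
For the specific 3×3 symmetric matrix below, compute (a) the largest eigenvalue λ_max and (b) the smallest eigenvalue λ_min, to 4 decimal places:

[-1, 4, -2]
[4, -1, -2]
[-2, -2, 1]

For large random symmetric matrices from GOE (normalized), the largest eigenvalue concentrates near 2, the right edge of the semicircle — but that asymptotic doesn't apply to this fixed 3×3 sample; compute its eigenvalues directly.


Since M is real symmetric, all three eigenvalues are real; they are the roots of det(λI − M) = λ³ − (tr M) λ² + s λ − det M, where s is the sum of the principal 2×2 minors.
tr M = -1 + (-1) + 1 = -1.
s = ((-1)·(-1) − 4²) + ((-1)·1 − (-2)²) + ((-1)·1 − (-2)²) = -15 + (-5) + (-5) = -25.
det M (expand along row 1) = (-1)·(-5) − 4·0 + (-2)·(-10) = 25.
Characteristic polynomial: λ³ + λ² − 25λ − 25 = 0.
Substitute λ = y + (tr M)/3 = y − 0.333333 to remove the quadratic term: y³ + p·y + q = 0 with p = s − (tr M)²/3 = -25.333333 and q = −2(tr M)³/27 + (tr M)·s/3 − det M = -16.592593.
Three real roots ⇒ use the trigonometric (Viète) form: r = 2√(−p/3) = 5.811865, φ = arccos(3q/(p·r)) = arccos(0.338086) = 1.225914 rad.
y_k = r·cos(φ/3 − 2πk/3) for k = 0, 1, 2 gives y = 5.333333, -0.666667, -4.666667.
λ_k = y_k − 0.333333 gives λ = 5.0000, -1.0000, -5.0000 (check: the sum is -1.0000 = tr M).

Hence λ_max = 5.0000 and λ_min = -5.0000.


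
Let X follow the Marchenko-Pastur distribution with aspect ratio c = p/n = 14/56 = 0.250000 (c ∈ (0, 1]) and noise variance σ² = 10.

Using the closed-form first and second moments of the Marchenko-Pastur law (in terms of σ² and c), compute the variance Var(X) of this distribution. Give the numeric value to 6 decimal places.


Recall the MP moments m_1 = E[X] = σ² and m_2 = E[X²] = σ⁴ (1 + c).
m_1 = E[X] = σ² = 10, so m_1² = 100.
m_2 = E[X²] = σ⁴ (1 + c) = 100 · (1 + 0.250000) = 100 · 1.250000 = 125.000000.
(Note m_2 − m_1² simplifies to c · σ⁴ = 0.250000 · 100.)

Var(X) = m_2 − m_1² = 125.000000 − 100 = 25.000000.


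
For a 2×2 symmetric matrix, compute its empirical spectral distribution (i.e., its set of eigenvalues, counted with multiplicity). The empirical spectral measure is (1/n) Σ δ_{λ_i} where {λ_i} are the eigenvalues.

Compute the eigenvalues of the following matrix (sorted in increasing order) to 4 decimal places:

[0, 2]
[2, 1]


Since M is real symmetric, both eigenvalues are real; they are the roots of det(λI − M) = λ² − (tr M) λ + det M.
tr M = 0 + 1 = 1.
det M = 0·1 − 2² = 0 − 4 = -4.
Characteristic polynomial: λ² − λ − 4 = 0.
Discriminant Δ = (tr M)² − 4·det M = 1 − (-16) = 17; √Δ = 4.123106.
λ = (tr M ± √Δ)/2 = (1 ± 4.123106)/2, giving (tr M − √Δ)/2 = -1.5616 and (tr M + √Δ)/2 = 2.5616.

Eigenvalues sorted in increasing order: [-1.5616, 2.5616].


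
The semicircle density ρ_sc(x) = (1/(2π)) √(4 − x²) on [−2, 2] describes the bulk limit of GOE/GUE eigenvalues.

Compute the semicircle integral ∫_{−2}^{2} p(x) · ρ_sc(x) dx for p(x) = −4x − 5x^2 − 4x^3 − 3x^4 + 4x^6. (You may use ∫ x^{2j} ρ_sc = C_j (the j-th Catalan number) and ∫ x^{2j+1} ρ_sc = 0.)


Write p(x) = Σ a_i x^i, split into monomials and integrate each against ρ_sc separately.
Using ∫ x^{2j} ρ_sc = C_j = (1/(j+1)) C(2j, j) (Catalan numbers) and ∫ x^{2j+1} ρ_sc = 0 (odd monomials vanish by symmetry):
  i = 1 (odd): ∫ x^1 ρ_sc = 0 (vanishes)
  i = 2 (even): a_2 · C_{1} = -5 · 1 = -5
  i = 3 (odd): ∫ x^3 ρ_sc = 0 (vanishes)
  i = 4 (even): a_4 · C_{2} = -3 · 2 = -6
  i = 6 (even): a_6 · C_{3} = 4 · 5 = 20

Summing the contributions: ∫_{−2}^{2} p(x) ρ_sc(x) dx = (-5) + (-6) + 20 = 9.


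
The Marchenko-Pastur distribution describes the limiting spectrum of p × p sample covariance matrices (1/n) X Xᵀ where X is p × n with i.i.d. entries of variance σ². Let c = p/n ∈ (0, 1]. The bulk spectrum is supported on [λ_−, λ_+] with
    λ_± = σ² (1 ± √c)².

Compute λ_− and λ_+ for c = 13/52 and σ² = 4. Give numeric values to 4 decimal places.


c = 13/52 = 0.250000; √c = 0.500000.
λ_− = σ² (1 − √c)² = 4 · (1 − 0.500000)² = 4 · (0.500000)² = 1.000000.
λ_+ = σ² (1 + √c)² = 4 · (1 + 0.500000)² = 4 · (1.500000)² = 9.000000.

Rounded to 4 decimal places: λ_− ≈ 1.0000, λ_+ ≈ 9.0000.


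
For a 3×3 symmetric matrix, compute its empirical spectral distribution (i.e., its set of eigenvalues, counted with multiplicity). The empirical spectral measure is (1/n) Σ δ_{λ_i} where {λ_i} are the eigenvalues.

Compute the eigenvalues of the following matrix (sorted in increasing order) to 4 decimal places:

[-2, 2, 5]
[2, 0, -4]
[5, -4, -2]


Since M is real symmetric, all three eigenvalues are real; they are the roots of det(λI − M) = λ³ − (tr M) λ² + s λ − det M, where s is the sum of the principal 2×2 minors.
tr M = -2 + 0 + (-2) = -4.
s = ((-2)·0 − 2²) + ((-2)·(-2) − 5²) + (0·(-2) − (-4)²) = -4 + (-21) + (-16) = -41.
det M (expand along row 1) = (-2)·(-16) − 2·16 + 5·(-8) = -40.
Characteristic polynomial: λ³ + 4λ² − 41λ + 40 = 0.
Substitute λ = y + (tr M)/3 = y − 1.333333 to remove the quadratic term: y³ + p·y + q = 0 with p = s − (tr M)²/3 = -46.333333 and q = −2(tr M)³/27 + (tr M)·s/3 − det M = 99.407407.
Three real roots ⇒ use the trigonometric (Viète) form: r = 2√(−p/3) = 7.859884, φ = arccos(3q/(p·r)) = arccos(-0.818899) = 2.530286 rad.
y_k = r·cos(φ/3 − 2πk/3) for k = 0, 1, 2 gives y = 5.226082, 2.471188, -7.697270.
λ_k = y_k − 1.333333 gives λ = 3.8927, 1.1379, -9.0306 (check: the sum is -4.0000 = tr M).

Eigenvalues sorted in increasing order: [-9.0306, 1.1379, 3.8927].


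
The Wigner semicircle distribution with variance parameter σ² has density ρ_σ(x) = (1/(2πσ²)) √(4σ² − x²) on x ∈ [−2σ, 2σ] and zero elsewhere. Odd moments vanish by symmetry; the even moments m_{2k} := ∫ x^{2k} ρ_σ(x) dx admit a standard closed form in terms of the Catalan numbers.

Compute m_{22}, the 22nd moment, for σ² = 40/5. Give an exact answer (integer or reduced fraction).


By the scaled semicircle moment identity, m_{2k} = σ^{2k} · C_k with k = 11.
C_11 = (1/(k+1)) · C(2k, k) = (1/12) · C(22, 11) = (1/12) · 705432 = 58786.
σ^{2k} = (σ²)^k = (40/5)^11 = 8589934592.

Therefore m_{22} = σ^{22} · C_11 = 8589934592 · 58786 = 504967894925312.


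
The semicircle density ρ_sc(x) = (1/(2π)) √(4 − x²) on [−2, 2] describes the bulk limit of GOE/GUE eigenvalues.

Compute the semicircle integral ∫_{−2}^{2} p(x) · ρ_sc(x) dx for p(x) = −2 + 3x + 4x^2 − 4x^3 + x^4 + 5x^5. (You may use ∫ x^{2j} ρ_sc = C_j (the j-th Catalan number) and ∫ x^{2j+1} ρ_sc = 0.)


Write p(x) = Σ a_i x^i, split into monomials and integrate each against ρ_sc separately.
Using ∫ x^{2j} ρ_sc = C_j = (1/(j+1)) C(2j, j) (Catalan numbers) and ∫ x^{2j+1} ρ_sc = 0 (odd monomials vanish by symmetry):
  i = 0 (even): a_0 · C_{0} = -2 · 1 = -2
  i = 1 (odd): ∫ x^1 ρ_sc = 0 (vanishes)
  i = 2 (even): a_2 · C_{1} = 4 · 1 = 4
  i = 3 (odd): ∫ x^3 ρ_sc = 0 (vanishes)
  i = 4 (even): a_4 · C_{2} = 1 · 2 = 2
  i = 5 (odd): ∫ x^5 ρ_sc = 0 (vanishes)

Summing the contributions: ∫_{−2}^{2} p(x) ρ_sc(x) dx = (-2) + 4 + 2 = 4.


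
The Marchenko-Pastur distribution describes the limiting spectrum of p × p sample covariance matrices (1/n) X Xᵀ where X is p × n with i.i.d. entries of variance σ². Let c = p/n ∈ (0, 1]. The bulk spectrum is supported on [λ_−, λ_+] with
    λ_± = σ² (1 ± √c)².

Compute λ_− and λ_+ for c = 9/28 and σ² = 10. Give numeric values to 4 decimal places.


c = 9/28 = 0.321429; √c = 0.566947.
λ_− = σ² (1 − √c)² = 10 · (1 − 0.566947)² = 10 · (0.433053)² = 1.875352.
λ_+ = σ² (1 + √c)² = 10 · (1 + 0.566947)² = 10 · (1.566947)² = 24.553220.

Rounded to 4 decimal places: λ_− ≈ 1.8754, λ_+ ≈ 24.5532.


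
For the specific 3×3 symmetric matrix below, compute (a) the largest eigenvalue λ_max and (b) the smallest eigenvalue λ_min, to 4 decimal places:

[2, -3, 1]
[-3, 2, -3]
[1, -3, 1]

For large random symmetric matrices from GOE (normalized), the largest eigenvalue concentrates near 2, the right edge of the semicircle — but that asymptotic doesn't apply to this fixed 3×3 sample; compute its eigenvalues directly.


Since M is real symmetric, all three eigenvalues are real; they are the roots of det(λI − M) = λ³ − (tr M) λ² + s λ − det M, where s is the sum of the principal 2×2 minors.
tr M = 2 + 2 + 1 = 5.
s = (2·2 − (-3)²) + (2·1 − 1²) + (2·1 − (-3)²) = -5 + 1 + (-7) = -11.
det M (expand along row 1) = 2·(-7) − (-3)·0 + 1·7 = -7.
Characteristic polynomial: λ³ − 5λ² − 11λ + 7 = 0.
Substitute λ = y + (tr M)/3 = y + 1.666667 to remove the quadratic term: y³ + p·y + q = 0 with p = s − (tr M)²/3 = -19.333333 and q = −2(tr M)³/27 + (tr M)·s/3 − det M = -20.592593.
Three real roots ⇒ use the trigonometric (Viète) form: r = 2√(−p/3) = 5.077182, φ = arccos(3q/(p·r)) = arccos(0.629365) = 0.890060 rad.
y_k = r·cos(φ/3 − 2πk/3) for k = 0, 1, 2 gives y = 4.855362, -1.142213, -3.713149.
λ_k = y_k + 1.666667 gives λ = 6.5220, 0.5245, -2.0465 (check: the sum is 5.0000 = tr M).

Hence λ_max = 6.5220 and λ_min = -2.0465.


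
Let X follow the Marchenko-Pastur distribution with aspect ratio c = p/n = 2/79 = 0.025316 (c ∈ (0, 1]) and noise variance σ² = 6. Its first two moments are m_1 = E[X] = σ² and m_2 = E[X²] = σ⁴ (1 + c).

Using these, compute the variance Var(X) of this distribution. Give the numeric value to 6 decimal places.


m_1 = E[X] = σ² = 6, so m_1² = 36.
m_2 = E[X²] = σ⁴ (1 + c) = 36 · (1 + 0.025316) = 36 · 1.025316 = 36.911392.
(Note m_2 − m_1² simplifies to c · σ⁴ = 0.025316 · 36.)

Var(X) = m_2 − m_1² = 36.911392 − 36 = 0.911392.


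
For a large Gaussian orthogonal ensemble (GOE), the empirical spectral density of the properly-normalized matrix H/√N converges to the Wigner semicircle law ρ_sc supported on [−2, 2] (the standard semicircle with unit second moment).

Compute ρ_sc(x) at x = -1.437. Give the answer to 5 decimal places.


ρ_sc(x) = (1/(2π)) √(4 − x²). With x = -1.437:
  4 − x² = 4 − (-1.437)² = 4 − 2.064969 = 1.935031.
  √(4 − x²) = 1.391054.
  1/(2π) = 0.159155.
  ρ_sc(-1.437) = 0.159155 · 1.391054 = 0.221393.

Rounded to 5 decimal places: ρ_sc(-1.437) ≈ 0.22139.


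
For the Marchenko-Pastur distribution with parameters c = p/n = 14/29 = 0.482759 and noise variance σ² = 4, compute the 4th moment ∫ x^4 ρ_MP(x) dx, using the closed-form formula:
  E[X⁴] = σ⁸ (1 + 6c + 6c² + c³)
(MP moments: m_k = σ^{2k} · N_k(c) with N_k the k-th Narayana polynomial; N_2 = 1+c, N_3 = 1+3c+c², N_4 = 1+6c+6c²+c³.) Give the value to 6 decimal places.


E[X⁴] = σ⁸ (1 + 6c + 6c² + c³) (fourth MP moment). With σ² = 4 (so σ⁸ = 256) and c = 14/29 = 0.482759: E[X⁴] = 256 · (1 + 6·0.482759 + 6·(0.482759)² + (0.482759)³) = 256 · 5.407397.

So E[X^4] = 1384.293575.


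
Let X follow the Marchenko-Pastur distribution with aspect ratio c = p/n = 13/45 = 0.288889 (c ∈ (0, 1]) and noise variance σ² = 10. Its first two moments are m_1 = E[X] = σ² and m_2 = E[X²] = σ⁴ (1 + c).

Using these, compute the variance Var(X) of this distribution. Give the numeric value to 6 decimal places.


m_1 = E[X] = σ² = 10, so m_1² = 100.
m_2 = E[X²] = σ⁴ (1 + c) = 100 · (1 + 0.288889) = 100 · 1.288889 = 128.888889.
(Note m_2 − m_1² simplifies to c · σ⁴ = 0.288889 · 100.)

Var(X) = m_2 − m_1² = 128.888889 − 100 = 28.888889.


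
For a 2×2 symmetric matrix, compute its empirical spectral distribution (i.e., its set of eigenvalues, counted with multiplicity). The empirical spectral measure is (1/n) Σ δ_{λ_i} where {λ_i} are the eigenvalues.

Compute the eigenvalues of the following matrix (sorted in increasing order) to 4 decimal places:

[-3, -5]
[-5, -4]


Since M is real symmetric, both eigenvalues are real; they are the roots of det(λI − M) = λ² − (tr M) λ + det M.
tr M = -3 + (-4) = -7.
det M = (-3)·(-4) − (-5)² = 12 − 25 = -13.
Characteristic polynomial: λ² + 7λ − 13 = 0.
Discriminant Δ = (tr M)² − 4·det M = 49 − (-52) = 101; √Δ = 10.049876.
λ = (tr M ± √Δ)/2 = (-7 ± 10.049876)/2, giving (tr M − √Δ)/2 = -8.5249 and (tr M + √Δ)/2 = 1.5249.

Eigenvalues sorted in increasing order: [-8.5249, 1.5249].


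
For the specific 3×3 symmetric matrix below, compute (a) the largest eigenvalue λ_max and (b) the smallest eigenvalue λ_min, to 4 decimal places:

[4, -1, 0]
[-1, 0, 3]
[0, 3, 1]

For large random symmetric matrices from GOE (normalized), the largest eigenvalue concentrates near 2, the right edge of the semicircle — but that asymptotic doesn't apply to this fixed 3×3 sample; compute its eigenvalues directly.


Since M is real symmetric, all three eigenvalues are real; they are the roots of det(λI − M) = λ³ − (tr M) λ² + s λ − det M, where s is the sum of the principal 2×2 minors.
tr M = 4 + 0 + 1 = 5.
s = (4·0 − (-1)²) + (4·1 − 0²) + (0·1 − 3²) = -1 + 4 + (-9) = -6.
det M (expand along row 1) = 4·(-9) − (-1)·(-1) + 0·(-3) = -37.
Characteristic polynomial: λ³ − 5λ² − 6λ + 37 = 0.
Substitute λ = y + (tr M)/3 = y + 1.666667 to remove the quadratic term: y³ + p·y + q = 0 with p = s − (tr M)²/3 = -14.333333 and q = −2(tr M)³/27 + (tr M)·s/3 − det M = 17.740741.
Three real roots ⇒ use the trigonometric (Viète) form: r = 2√(−p/3) = 4.371626, φ = arccos(3q/(p·r)) = arccos(-0.849382) = 2.585609 rad.
y_k = r·cos(φ/3 − 2πk/3) for k = 0, 1, 2 gives y = 2.846013, 1.450752, -4.296765.
λ_k = y_k + 1.666667 gives λ = 4.5127, 3.1174, -2.6301 (check: the sum is 5.0000 = tr M).

Hence λ_max = 4.5127 and λ_min = -2.6301.


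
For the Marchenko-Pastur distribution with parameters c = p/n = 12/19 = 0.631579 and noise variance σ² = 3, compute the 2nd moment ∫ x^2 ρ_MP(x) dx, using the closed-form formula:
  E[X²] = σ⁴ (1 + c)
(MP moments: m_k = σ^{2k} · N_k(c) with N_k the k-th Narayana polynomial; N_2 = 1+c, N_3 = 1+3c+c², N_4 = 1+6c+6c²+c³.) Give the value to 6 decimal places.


E[X²] = σ⁴ (1 + c) (second MP moment). With σ² = 3 (so σ⁴ = 9) and c = 12/19 = 0.631579: E[X²] = 9 · (1 + 0.631579) = 9 · 1.631579.

So E[X^2] = 14.684211.


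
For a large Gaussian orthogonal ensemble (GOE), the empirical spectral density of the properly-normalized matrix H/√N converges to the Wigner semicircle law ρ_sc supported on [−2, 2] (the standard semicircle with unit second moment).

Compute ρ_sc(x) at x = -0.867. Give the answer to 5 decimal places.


ρ_sc(x) = (1/(2π)) √(4 − x²). With x = -0.867:
  4 − x² = 4 − (-0.867)² = 4 − 0.751689 = 3.248311.
  √(4 − x²) = 1.802307.
  1/(2π) = 0.159155.
  ρ_sc(-0.867) = 0.159155 · 1.802307 = 0.286846.

Rounded to 5 decimal places: ρ_sc(-0.867) ≈ 0.28685.


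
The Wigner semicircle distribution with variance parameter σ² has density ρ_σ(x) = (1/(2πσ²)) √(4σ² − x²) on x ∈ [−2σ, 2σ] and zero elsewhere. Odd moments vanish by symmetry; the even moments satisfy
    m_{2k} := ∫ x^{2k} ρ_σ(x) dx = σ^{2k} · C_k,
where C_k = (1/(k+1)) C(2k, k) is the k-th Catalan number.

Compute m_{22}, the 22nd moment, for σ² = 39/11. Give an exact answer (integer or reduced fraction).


By the scaled semicircle moment identity, m_{2k} = σ^{2k} · C_k with k = 11.
C_11 = (1/(k+1)) · C(2k, k) = (1/12) · C(22, 11) = (1/12) · 705432 = 58786.
σ^{2k} = (σ²)^k = (39/11)^11 = 317475837322472439/285311670611.

Therefore m_{22} = σ^{22} · C_11 = (317475837322472439/285311670611) · 58786 = 18663134572838864799054/285311670611.
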